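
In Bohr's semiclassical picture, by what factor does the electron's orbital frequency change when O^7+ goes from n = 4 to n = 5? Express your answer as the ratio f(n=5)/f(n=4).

f ∝ Z^2 · n^-3; with Z fixed, f ∝ n^-3.
f(n=5)/f(n=4) = (5/4)^-3 = 64/125

64/125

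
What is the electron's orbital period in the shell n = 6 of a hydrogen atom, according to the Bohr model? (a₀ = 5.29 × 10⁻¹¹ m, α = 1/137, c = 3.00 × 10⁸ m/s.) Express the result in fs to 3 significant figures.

r = n²a₀/Z = 6²·5.29 × 10⁻¹¹/1 = 1.90 × 10⁻⁹ m
v = Zαc/n = 1·0.00730·3.00 × 10⁸/6 = 3.65 × 10⁵ m/s
T = 2πr/v = 3.28 × 10⁻¹⁴ s = 32.8 fs

32.8 fs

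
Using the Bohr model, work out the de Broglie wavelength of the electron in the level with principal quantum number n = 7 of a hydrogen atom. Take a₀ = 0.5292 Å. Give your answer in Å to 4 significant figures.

23.28 Å

The Bohr quantisation condition is nλ = 2πr_n.
r_n = n²a₀/Z = 25.93 Å
λ = 2πr_n/n = 2π·25.93/7 = 23.28 Å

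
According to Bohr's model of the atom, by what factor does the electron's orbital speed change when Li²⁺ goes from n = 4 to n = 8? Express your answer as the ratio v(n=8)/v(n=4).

v ∝ Z^1 · n^-1; with Z fixed, v ∝ n^-1.
v(n=8)/v(n=4) = (8/4)^-1 = 1/2

1/2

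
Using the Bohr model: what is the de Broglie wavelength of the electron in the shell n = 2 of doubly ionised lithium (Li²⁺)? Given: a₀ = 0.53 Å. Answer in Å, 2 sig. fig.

2.2 Å

The Bohr quantisation condition is nλ = 2πr_n.
r_n = n²a₀/Z = 0.71 Å
λ = 2πr_n/n = 2π·0.71/2 = 2.2 Å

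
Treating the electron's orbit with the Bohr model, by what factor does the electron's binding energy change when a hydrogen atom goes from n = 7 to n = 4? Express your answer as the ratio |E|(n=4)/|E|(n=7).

|E| ∝ Z^2 · n^-2; with Z fixed, |E| ∝ n^-2.
|E|(n=4)/|E|(n=7) = (4/7)^-2 = 49/16

49/16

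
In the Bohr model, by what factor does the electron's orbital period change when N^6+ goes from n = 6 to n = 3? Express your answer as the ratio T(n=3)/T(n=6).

1/8

T ∝ Z^-2 · n^3; with Z fixed, T ∝ n^3.
T(n=3)/T(n=6) = (3/6)^3 = 1/8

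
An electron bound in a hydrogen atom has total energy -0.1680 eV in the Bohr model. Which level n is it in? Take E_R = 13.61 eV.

9

E_n = −E_R Z²/n² ⇒ n² = E_R Z²/(−E_n) = 13.61 × 1² / 0.1680 ≈ 81.01
n = 9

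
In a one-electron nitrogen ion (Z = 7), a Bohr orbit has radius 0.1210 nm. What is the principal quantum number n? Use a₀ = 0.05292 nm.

r_n = n²a₀/Z ⇒ n² = rZ/a₀ = 0.1210 × 7 / 0.05292 ≈ 16.01
n = 4

4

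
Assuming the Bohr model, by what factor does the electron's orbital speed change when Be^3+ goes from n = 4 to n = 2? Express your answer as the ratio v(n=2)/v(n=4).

2

v ∝ Z^1 · n^-1; with Z fixed, v ∝ n^-1.
v(n=2)/v(n=4) = (2/4)^-1 = 2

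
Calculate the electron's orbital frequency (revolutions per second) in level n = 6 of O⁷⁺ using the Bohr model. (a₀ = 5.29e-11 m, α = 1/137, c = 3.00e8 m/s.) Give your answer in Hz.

1.95e15 Hz

r = n²a₀/Z = 2.38e-10 m, v = Zαc/n = 2.92e6 m/s
f = v/(2πr) = 1.95e15 Hz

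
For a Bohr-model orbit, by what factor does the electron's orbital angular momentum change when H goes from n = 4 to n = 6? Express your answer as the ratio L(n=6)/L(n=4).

L = nℏ depends only on n, so L ∝ n.
L(n=6)/L(n=4) = (6/4)^1 = 3/2

3/2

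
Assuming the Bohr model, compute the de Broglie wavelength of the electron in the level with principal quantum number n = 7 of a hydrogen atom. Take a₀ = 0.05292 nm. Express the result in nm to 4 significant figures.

2.328 nm

The Bohr quantisation condition is nλ = 2πr_n.
r_n = n²a₀/Z = 2.593 nm
λ = 2πr_n/n = 2π·2.593/7 = 2.328 nm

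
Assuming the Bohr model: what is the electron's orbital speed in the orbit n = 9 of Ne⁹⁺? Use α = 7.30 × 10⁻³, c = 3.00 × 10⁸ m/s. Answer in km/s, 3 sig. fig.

2430 km/s

v_n = Zαc/n = 10 × 0.00730 × 3.00 × 10⁸ / 9
    = 2430 km/s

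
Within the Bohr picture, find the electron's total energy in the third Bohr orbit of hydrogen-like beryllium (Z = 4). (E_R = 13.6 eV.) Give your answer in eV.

-24.2 eV

E_n = −E_R·Z²/n² = −13.6 × 4²/3² = -24.2 eV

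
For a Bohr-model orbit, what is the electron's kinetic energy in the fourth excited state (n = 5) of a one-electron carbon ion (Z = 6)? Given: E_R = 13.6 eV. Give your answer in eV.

For a Coulomb orbit the virial theorem gives K = −E_n.
E_n = −E_R·Z²/n², so K = E_R·Z²/n² = 13.6 × 6²/5² = 19.6 eV

19.6 eV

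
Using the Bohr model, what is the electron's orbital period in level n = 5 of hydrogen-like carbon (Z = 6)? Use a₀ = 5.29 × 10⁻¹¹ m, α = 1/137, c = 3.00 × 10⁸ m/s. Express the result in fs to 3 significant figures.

r = n²a₀/Z = 5²·5.29 × 10⁻¹¹/6 = 2.20 × 10⁻¹⁰ m
v = Zαc/n = 6·0.00730·3.00 × 10⁸/5 = 2.63 × 10⁶ m/s
T = 2πr/v = 5.27 × 10⁻¹⁶ s = 0.527 fs

0.527 fs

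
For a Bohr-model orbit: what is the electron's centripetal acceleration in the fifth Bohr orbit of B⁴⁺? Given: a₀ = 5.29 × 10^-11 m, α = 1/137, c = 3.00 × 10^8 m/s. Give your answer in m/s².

1.81 × 10^22 m/s²

r = n²a₀/Z = 2.64 × 10^-10 m, v = Zαc/n = 2.19 × 10^6 m/s
a = v²/r = (2.19 × 10^6)² / 2.64 × 10^-10 = 1.81 × 10^22 m/s²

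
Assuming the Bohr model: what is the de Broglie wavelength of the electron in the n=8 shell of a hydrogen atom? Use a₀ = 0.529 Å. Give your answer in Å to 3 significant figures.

The Bohr quantisation condition is nλ = 2πr_n.
r_n = n²a₀/Z = 33.9 Å
λ = 2πr_n/n = 2π·33.9/8 = 26.6 Å

26.6 Å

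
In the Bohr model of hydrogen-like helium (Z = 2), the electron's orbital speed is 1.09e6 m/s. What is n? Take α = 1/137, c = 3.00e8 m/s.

v_n = Zαc/n ⇒ n = Zαc/v = 2 × 0.00730 × 3.00e8 / 1.09e6 ≈ 4.02
n = 4

4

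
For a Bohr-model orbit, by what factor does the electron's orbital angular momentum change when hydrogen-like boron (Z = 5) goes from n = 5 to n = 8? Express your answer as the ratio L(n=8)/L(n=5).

L = nℏ depends only on n, so L ∝ n.
L(n=8)/L(n=5) = (8/5)^1 = 8/5

8/5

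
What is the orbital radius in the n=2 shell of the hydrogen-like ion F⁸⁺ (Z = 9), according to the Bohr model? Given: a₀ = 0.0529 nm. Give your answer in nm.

0.0235 nm

r_n = n²a₀/Z = 2² × 0.0529 / 9
    = 4 × 0.0529 / 9 = 0.0235 nm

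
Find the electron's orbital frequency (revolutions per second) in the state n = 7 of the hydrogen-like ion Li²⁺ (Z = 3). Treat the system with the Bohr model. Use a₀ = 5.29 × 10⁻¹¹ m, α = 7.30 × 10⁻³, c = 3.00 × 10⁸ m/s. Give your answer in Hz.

1.73 × 10¹⁴ Hz

r = n²a₀/Z = 8.64 × 10⁻¹⁰ m, v = Zαc/n = 9.39 × 10⁵ m/s
f = v/(2πr) = 1.73 × 10¹⁴ Hz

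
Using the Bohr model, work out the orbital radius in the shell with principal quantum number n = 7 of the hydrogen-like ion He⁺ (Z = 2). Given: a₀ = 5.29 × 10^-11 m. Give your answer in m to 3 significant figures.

1.30 × 10^-9 m

r_n = n²a₀/Z = 7² × 5.29 × 10^-11 / 2
    = 49 × 5.29 × 10^-11 / 2 = 1.30 × 10^-9 m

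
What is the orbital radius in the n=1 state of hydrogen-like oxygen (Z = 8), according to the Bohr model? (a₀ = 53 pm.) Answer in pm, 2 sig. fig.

r_n = n²a₀/Z = 1² × 53 / 8
    = 1 × 53 / 8 = 6.6 pm

6.6 pm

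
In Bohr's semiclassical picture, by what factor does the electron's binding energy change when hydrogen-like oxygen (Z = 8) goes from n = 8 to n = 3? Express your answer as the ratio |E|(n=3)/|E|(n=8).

|E| ∝ Z^2 · n^-2; with Z fixed, |E| ∝ n^-2.
|E|(n=3)/|E|(n=8) = (3/8)^-2 = 64/9

64/9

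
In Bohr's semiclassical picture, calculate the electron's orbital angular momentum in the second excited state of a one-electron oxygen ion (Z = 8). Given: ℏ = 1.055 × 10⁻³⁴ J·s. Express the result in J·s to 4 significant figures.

3.165 × 10⁻³⁴ J·s

L_n = nℏ = 3 × 1.055 × 10⁻³⁴ = 3.165 × 10⁻³⁴ J·s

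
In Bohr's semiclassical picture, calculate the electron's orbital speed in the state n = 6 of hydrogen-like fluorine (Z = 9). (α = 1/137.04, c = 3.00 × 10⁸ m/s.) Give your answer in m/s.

v_n = Zαc/n = 9 × 0.00730 × 3.00 × 10⁸ / 6
    = 3.28 × 10⁶ m/s

3.28 × 10⁶ m/s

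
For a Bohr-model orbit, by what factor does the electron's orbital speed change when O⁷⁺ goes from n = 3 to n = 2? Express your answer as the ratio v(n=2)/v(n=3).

v ∝ Z^1 · n^-1; with Z fixed, v ∝ n^-1.
v(n=2)/v(n=3) = (2/3)^-1 = 3/2

3/2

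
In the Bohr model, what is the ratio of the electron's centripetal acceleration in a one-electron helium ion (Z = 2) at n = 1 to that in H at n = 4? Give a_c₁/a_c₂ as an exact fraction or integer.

a_c ∝ Z^3 · n^-4
a_c₁/a_c₂ = (2/1)^3 · (1/4)^-4 = 2048

2048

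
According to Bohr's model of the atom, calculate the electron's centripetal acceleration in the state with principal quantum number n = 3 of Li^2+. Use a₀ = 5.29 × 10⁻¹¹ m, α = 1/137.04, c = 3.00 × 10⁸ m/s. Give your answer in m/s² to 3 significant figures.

3.02 × 10²² m/s²

r = n²a₀/Z = 1.59 × 10⁻¹⁰ m, v = Zαc/n = 2.19 × 10⁶ m/s
a = v²/r = (2.19 × 10⁶)² / 1.59 × 10⁻¹⁰ = 3.02 × 10²² m/s²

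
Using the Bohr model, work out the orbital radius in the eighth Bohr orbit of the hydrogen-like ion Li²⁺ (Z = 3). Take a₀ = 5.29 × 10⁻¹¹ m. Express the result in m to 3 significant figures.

r_n = n²a₀/Z = 8² × 5.29 × 10⁻¹¹ / 3
    = 64 × 5.29 × 10⁻¹¹ / 3 = 1.13 × 10⁻⁹ m

1.13 × 10⁻⁹ m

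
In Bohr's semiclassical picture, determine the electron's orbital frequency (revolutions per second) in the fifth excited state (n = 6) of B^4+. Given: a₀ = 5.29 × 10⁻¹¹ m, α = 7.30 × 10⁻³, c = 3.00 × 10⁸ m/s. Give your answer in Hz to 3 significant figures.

r = n²a₀/Z = 3.81 × 10⁻¹⁰ m, v = Zαc/n = 1.82 × 10⁶ m/s
f = v/(2πr) = 7.63 × 10¹⁴ Hz

7.63 × 10¹⁴ Hz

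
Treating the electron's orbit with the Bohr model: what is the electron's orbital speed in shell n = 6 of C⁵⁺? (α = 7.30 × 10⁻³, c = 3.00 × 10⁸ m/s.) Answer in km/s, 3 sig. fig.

v_n = Zαc/n = 6 × 0.00730 × 3.00 × 10⁸ / 6
    = 2190 km/s

2190 km/s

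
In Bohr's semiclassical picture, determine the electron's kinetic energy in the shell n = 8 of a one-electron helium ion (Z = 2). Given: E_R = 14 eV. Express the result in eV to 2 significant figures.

For a Coulomb orbit the virial theorem gives K = −E_n.
E_n = −E_R·Z²/n², so K = E_R·Z²/n² = 14 × 2²/8² = 0.88 eV

0.88 eV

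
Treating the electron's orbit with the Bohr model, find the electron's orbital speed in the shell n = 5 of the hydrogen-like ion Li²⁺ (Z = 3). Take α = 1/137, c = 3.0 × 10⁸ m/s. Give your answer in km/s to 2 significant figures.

1300 km/s

v_n = Zαc/n = 3 × 0.0073 × 3.0 × 10⁸ / 5
    = 1300 km/s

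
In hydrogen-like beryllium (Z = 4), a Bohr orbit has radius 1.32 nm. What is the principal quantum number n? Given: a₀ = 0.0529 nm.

r_n = n²a₀/Z ⇒ n² = rZ/a₀ = 1.32 × 4 / 0.0529 ≈ 99.81
n = 10

10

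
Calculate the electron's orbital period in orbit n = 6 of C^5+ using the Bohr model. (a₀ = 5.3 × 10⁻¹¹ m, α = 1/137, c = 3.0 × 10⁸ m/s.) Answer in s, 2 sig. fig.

r = n²a₀/Z = 6²·5.3 × 10⁻¹¹/6 = 3.2 × 10⁻¹⁰ m
v = Zαc/n = 6·0.0073·3.0 × 10⁸/6 = 2.2 × 10⁶ m/s
T = 2πr/v = 9.1 × 10⁻¹⁶ s

9.1 × 10⁻¹⁶ s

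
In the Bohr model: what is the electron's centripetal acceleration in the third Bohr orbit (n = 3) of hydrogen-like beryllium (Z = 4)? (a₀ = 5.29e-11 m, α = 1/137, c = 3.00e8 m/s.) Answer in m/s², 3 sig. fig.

r = n²a₀/Z = 1.19e-10 m, v = Zαc/n = 2.92e6 m/s
a = v²/r = (2.92e6)² / 1.19e-10 = 7.16e22 m/s²

7.16e22 m/s²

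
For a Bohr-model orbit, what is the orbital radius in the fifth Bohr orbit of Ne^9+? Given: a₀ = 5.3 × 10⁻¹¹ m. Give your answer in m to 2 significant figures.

r_n = n²a₀/Z = 5² × 5.3 × 10⁻¹¹ / 10
    = 25 × 5.3 × 10⁻¹¹ / 10 = 1.3 × 10⁻¹⁰ m

1.3 × 10⁻¹⁰ m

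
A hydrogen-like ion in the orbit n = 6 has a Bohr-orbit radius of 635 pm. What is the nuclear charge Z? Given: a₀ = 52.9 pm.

r_n = n²a₀/Z ⇒ Z = n²a₀/r = 6² × 52.9 / 635 ≈ 3.00
Z = 3

3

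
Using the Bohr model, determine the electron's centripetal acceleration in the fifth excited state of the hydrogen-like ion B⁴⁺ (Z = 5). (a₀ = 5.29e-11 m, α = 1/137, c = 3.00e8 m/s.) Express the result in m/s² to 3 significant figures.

r = n²a₀/Z = 3.81e-10 m, v = Zαc/n = 1.82e6 m/s
a = v²/r = (1.82e6)² / 3.81e-10 = 8.74e21 m/s²

8.74e21 m/s²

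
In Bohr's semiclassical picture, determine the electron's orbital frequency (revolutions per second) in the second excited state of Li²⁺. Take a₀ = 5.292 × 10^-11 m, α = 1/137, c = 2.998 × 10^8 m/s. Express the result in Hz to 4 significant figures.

2.194 × 10^15 Hz

r = n²a₀/Z = 1.588 × 10^-10 m, v = Zαc/n = 2.188 × 10^6 m/s
f = v/(2πr) = 2.194 × 10^15 Hz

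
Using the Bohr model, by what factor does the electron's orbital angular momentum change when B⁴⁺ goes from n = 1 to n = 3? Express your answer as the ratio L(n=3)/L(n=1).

L = nℏ depends only on n, so L ∝ n.
L(n=3)/L(n=1) = (3/1)^1 = 3

3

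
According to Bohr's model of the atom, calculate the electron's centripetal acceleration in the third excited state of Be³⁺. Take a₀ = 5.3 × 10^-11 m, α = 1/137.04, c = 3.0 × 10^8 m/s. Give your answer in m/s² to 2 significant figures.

2.3 × 10^22 m/s²

r = n²a₀/Z = 2.1 × 10^-10 m, v = Zαc/n = 2.2 × 10^6 m/s
a = v²/r = (2.2 × 10^6)² / 2.1 × 10^-10 = 2.3 × 10^22 m/s²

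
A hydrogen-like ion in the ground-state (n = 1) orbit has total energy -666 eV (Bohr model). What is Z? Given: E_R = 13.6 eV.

E_n = −E_R Z²/n² ⇒ Z² = −E_n n²/E_R = 666 × 1² / 13.6 ≈ 48.97
Z = 7

7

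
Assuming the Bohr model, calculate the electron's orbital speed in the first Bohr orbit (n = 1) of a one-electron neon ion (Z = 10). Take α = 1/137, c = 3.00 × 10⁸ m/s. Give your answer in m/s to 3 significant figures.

2.19 × 10⁷ m/s

v_n = Zαc/n = 10 × 0.00730 × 3.00 × 10⁸ / 1
    = 2.19 × 10⁷ m/s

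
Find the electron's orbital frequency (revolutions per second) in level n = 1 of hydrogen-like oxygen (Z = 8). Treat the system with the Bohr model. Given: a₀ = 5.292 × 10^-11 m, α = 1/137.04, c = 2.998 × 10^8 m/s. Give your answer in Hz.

r = n²a₀/Z = 6.615 × 10^-12 m, v = Zαc/n = 1.750 × 10^7 m/s
f = v/(2πr) = 4.211 × 10^17 Hz

4.211 × 10^17 Hz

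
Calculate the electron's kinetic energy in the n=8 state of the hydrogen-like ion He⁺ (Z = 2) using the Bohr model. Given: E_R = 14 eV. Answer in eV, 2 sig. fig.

0.88 eV

For a Coulomb orbit the virial theorem gives K = −E_n.
E_n = −E_R·Z²/n², so K = E_R·Z²/n² = 14 × 2²/8² = 0.88 eV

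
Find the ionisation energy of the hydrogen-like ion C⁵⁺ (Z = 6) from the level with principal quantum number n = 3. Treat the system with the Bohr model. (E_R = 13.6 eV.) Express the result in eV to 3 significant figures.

54.4 eV

E_n = −E_R·Z²/n² = −13.6 × 6²/3² eV = -54.4 eV
Ionisation energy = −E_n = 54.4 eV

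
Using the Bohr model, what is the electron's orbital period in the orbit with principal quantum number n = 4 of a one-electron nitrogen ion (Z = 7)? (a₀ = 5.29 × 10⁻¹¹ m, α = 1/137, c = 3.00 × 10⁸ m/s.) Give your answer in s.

r = n²a₀/Z = 4²·5.29 × 10⁻¹¹/7 = 1.21 × 10⁻¹⁰ m
v = Zαc/n = 7·0.00730·3.00 × 10⁸/4 = 3.83 × 10⁶ m/s
T = 2πr/v = 1.98 × 10⁻¹⁶ s

1.98 × 10⁻¹⁶ s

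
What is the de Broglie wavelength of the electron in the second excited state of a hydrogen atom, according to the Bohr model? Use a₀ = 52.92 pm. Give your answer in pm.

997.5 pm

The Bohr quantisation condition is nλ = 2πr_n.
r_n = n²a₀/Z = 476.3 pm
λ = 2πr_n/n = 2π·476.3/3 = 997.5 pm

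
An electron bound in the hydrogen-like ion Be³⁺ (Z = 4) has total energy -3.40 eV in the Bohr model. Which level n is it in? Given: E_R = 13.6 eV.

8

E_n = −E_R Z²/n² ⇒ n² = E_R Z²/(−E_n) = 13.6 × 4² / 3.40 ≈ 64.00
n = 8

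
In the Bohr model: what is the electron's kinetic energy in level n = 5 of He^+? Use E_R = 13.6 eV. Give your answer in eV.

For a Coulomb orbit the virial theorem gives K = −E_n.
E_n = −E_R·Z²/n², so K = E_R·Z²/n² = 13.6 × 2²/5² = 2.18 eV

2.18 eV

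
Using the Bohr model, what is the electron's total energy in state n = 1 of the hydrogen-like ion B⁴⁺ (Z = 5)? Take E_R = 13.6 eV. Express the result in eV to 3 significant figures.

E_n = −E_R·Z²/n² = −13.6 × 5²/1² = -340 eV

-340 eV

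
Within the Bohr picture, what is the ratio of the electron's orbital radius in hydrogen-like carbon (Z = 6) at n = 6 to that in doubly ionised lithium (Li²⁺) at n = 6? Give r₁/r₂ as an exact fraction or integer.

1/2

r ∝ Z^-1 · n^2
r₁/r₂ = (6/3)^-1 · (6/6)^2 = 1/2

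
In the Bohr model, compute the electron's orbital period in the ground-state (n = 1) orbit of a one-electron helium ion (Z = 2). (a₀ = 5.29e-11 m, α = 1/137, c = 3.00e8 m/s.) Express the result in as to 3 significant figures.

37.9 as

r = n²a₀/Z = 1²·5.29e-11/2 = 2.65e-11 m
v = Zαc/n = 2·0.00730·3.00e8/1 = 4.38e6 m/s
T = 2πr/v = 3.79e-17 s = 37.9 as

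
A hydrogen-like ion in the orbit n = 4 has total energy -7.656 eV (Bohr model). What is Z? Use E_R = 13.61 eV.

3

E_n = −E_R Z²/n² ⇒ Z² = −E_n n²/E_R = 7.656 × 4² / 13.61 ≈ 9.00
Z = 3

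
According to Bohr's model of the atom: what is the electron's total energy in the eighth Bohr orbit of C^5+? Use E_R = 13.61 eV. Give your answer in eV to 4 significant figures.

-7.656 eV

E_n = −E_R·Z²/n² = −13.61 × 6²/8² = -7.656 eV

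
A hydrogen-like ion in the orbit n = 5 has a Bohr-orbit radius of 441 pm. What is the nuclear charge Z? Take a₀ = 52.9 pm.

3

r_n = n²a₀/Z ⇒ Z = n²a₀/r = 5² × 52.9 / 441 ≈ 3.00
Z = 3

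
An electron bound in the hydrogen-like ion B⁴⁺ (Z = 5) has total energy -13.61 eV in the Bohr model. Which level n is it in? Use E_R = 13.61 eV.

5

E_n = −E_R Z²/n² ⇒ n² = E_R Z²/(−E_n) = 13.61 × 5² / 13.61 ≈ 25.00
n = 5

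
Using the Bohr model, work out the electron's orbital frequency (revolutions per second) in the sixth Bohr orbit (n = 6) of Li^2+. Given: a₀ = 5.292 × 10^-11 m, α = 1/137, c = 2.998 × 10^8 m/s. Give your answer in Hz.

2.742 × 10^14 Hz

r = n²a₀/Z = 6.350 × 10^-10 m, v = Zαc/n = 1.094 × 10^6 m/s
f = v/(2πr) = 2.742 × 10^14 Hz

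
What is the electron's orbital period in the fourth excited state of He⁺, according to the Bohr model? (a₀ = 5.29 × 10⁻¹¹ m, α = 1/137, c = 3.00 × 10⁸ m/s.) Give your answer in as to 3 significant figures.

4740 as

r = n²a₀/Z = 5²·5.29 × 10⁻¹¹/2 = 6.61 × 10⁻¹⁰ m
v = Zαc/n = 2·0.00730·3.00 × 10⁸/5 = 8.76 × 10⁵ m/s
T = 2πr/v = 4.74 × 10⁻¹⁵ s = 4740 as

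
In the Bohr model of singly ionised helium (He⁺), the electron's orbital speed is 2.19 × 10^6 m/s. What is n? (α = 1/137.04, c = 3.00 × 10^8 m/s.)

2

v_n = Zαc/n ⇒ n = Zαc/v = 2 × 0.00730 × 3.00 × 10^8 / 2.19 × 10^6 ≈ 2.00
n = 2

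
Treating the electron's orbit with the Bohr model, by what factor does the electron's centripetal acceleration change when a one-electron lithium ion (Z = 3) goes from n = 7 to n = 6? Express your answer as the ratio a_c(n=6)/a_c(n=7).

a_c ∝ Z^3 · n^-4; with Z fixed, a_c ∝ n^-4.
a_c(n=6)/a_c(n=7) = (6/7)^-4 = 2401/1296

2401/1296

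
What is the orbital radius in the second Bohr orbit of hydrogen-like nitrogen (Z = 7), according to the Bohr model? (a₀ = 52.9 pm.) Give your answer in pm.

r_n = n²a₀/Z = 2² × 52.9 / 7
    = 4 × 52.9 / 7 = 30.2 pm

30.2 pm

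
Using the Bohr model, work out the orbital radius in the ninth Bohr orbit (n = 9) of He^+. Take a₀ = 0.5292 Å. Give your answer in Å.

21.43 Å

r_n = n²a₀/Z = 9² × 0.5292 / 2
    = 81 × 0.5292 / 2 = 21.43 Å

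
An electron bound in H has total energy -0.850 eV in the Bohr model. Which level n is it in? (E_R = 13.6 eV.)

E_n = −E_R Z²/n² ⇒ n² = E_R Z²/(−E_n) = 13.6 × 1² / 0.850 ≈ 16.00
n = 4

4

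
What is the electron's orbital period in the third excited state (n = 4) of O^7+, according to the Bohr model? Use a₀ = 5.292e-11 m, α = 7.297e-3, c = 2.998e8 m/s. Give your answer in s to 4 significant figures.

r = n²a₀/Z = 4²·5.292e-11/8 = 1.058e-10 m
v = Zαc/n = 8·0.007297·2.998e8/4 = 4.375e6 m/s
T = 2πr/v = 1.520e-16 s

1.520e-16 s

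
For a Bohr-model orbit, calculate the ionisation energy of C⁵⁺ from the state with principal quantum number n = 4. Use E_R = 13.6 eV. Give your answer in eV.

30.6 eV

E_n = −E_R·Z²/n² = −13.6 × 6²/4² eV = -30.6 eV
Ionisation energy = −E_n = 30.6 eV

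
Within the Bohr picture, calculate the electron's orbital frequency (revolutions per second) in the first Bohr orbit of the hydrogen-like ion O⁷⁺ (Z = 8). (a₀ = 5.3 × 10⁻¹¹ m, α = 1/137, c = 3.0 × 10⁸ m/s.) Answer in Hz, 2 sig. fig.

r = n²a₀/Z = 6.6 × 10⁻¹² m, v = Zαc/n = 1.8 × 10⁷ m/s
f = v/(2πr) = 4.2 × 10¹⁷ Hz

4.2 × 10¹⁷ Hz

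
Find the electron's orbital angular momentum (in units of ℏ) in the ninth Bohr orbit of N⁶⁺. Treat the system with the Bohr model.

L_n = nℏ, so L/ℏ = n = 9.

9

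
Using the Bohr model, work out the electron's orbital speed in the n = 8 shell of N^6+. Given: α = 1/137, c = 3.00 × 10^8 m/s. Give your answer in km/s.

v_n = Zαc/n = 7 × 0.00730 × 3.00 × 10^8 / 8
    = 1920 km/s

1920 km/s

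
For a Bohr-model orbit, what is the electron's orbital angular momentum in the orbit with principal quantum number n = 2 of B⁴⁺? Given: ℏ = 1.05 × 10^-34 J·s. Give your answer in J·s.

L_n = nℏ = 2 × 1.05 × 10^-34 = 2.10 × 10^-34 J·s

2.10 × 10^-34 J·s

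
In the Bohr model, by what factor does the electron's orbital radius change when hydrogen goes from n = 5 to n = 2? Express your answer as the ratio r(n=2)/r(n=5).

4/25

r ∝ Z^-1 · n^2; with Z fixed, r ∝ n^2.
r(n=2)/r(n=5) = (2/5)^2 = 4/25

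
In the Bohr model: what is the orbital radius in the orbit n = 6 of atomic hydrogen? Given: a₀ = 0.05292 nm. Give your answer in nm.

r_n = n²a₀/Z = 6² × 0.05292 / 1
    = 36 × 0.05292 / 1 = 1.905 nm

1.905 nm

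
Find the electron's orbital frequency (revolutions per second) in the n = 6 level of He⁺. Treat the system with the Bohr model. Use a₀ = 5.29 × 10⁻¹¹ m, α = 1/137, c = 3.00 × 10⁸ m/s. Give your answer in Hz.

1.22 × 10¹⁴ Hz

r = n²a₀/Z = 9.52 × 10⁻¹⁰ m, v = Zαc/n = 7.30 × 10⁵ m/s
f = v/(2πr) = 1.22 × 10¹⁴ Hz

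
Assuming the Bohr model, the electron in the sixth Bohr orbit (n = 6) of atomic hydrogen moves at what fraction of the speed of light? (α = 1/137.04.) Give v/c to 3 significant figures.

v_n = Zαc/n, so v/c = Zα/n = 1 × 0.00730 / 6 = 0.00122

0.00122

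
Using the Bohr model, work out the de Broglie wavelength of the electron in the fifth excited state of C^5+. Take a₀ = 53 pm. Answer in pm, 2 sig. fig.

The Bohr quantisation condition is nλ = 2πr_n.
r_n = n²a₀/Z = 320 pm
λ = 2πr_n/n = 2π·320/6 = 330 pm

330 pm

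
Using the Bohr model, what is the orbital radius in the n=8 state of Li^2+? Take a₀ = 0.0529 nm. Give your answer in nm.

1.13 nm

r_n = n²a₀/Z = 8² × 0.0529 / 3
    = 64 × 0.0529 / 3 = 1.13 nm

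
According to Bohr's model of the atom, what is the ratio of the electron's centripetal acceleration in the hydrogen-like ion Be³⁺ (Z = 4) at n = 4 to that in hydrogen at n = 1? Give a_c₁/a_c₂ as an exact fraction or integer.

1/4

a_c ∝ Z^3 · n^-4
a_c₁/a_c₂ = (4/1)^3 · (4/1)^-4 = 1/4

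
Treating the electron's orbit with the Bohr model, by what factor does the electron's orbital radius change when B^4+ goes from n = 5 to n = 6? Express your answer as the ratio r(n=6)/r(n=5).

r ∝ Z^-1 · n^2; with Z fixed, r ∝ n^2.
r(n=6)/r(n=5) = (6/5)^2 = 36/25

36/25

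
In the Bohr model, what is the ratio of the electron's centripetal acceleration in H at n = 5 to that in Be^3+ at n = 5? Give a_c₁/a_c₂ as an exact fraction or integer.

a_c ∝ Z^3 · n^-4
a_c₁/a_c₂ = (1/4)^3 · (5/5)^-4 = 1/64

1/64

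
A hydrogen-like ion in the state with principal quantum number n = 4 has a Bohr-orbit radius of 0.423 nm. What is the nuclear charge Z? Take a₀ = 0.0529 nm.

r_n = n²a₀/Z ⇒ Z = n²a₀/r = 4² × 0.0529 / 0.423 ≈ 2.00
Z = 2

2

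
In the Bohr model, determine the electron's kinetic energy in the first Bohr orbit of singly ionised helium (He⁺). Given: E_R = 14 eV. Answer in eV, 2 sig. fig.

For a Coulomb orbit the virial theorem gives K = −E_n.
E_n = −E_R·Z²/n², so K = E_R·Z²/n² = 14 × 2²/1² = 56 eV

56 eV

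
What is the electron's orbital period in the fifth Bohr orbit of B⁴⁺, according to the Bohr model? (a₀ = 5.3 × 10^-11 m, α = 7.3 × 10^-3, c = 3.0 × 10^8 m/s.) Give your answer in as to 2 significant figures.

760 as

r = n²a₀/Z = 5²·5.3 × 10^-11/5 = 2.6 × 10^-10 m
v = Zαc/n = 5·0.0073·3.0 × 10^8/5 = 2.2 × 10^6 m/s
T = 2πr/v = 7.6 × 10^-16 s = 760 as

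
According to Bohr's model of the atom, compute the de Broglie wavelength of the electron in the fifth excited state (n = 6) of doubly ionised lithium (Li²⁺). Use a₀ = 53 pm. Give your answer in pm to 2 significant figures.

670 pm

The Bohr quantisation condition is nλ = 2πr_n.
r_n = n²a₀/Z = 640 pm
λ = 2πr_n/n = 2π·640/6 = 670 pm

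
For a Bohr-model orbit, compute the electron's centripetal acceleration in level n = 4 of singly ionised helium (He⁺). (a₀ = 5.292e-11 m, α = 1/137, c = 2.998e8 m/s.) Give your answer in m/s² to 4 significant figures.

2.828e21 m/s²

r = n²a₀/Z = 4.234e-10 m, v = Zαc/n = 1.094e6 m/s
a = v²/r = (1.094e6)² / 4.234e-10 = 2.828e21 m/s²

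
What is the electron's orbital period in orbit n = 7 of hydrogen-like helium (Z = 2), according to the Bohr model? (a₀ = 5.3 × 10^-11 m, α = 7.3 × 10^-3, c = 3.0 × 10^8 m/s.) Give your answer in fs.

r = n²a₀/Z = 7²·5.3 × 10^-11/2 = 1.3 × 10^-9 m
v = Zαc/n = 2·0.0073·3.0 × 10^8/7 = 6.3 × 10^5 m/s
T = 2πr/v = 1.3 × 10^-14 s = 13 fs

13 fs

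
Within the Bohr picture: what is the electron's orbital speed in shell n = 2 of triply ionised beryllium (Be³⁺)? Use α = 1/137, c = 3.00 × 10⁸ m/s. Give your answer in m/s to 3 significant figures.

4.38 × 10⁶ m/s

v_n = Zαc/n = 4 × 0.00730 × 3.00 × 10⁸ / 2
    = 4.38 × 10⁶ m/s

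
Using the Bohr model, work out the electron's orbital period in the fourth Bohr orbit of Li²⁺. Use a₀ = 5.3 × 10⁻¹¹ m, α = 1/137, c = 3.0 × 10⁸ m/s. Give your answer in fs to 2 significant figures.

1.1 fs

r = n²a₀/Z = 4²·5.3 × 10⁻¹¹/3 = 2.8 × 10⁻¹⁰ m
v = Zαc/n = 3·0.0073·3.0 × 10⁸/4 = 1.6 × 10⁶ m/s
T = 2πr/v = 1.1 × 10⁻¹⁵ s = 1.1 fs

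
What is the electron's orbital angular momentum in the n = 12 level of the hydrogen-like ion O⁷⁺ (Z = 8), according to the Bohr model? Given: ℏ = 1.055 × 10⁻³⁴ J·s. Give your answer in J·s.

L_n = nℏ = 12 × 1.055 × 10⁻³⁴ = 1.266 × 10⁻³³ J·s

1.266 × 10⁻³³ J·s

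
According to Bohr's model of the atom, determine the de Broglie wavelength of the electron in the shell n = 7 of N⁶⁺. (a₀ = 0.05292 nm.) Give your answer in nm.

0.3325 nm

The Bohr quantisation condition is nλ = 2πr_n.
r_n = n²a₀/Z = 0.3704 nm
λ = 2πr_n/n = 2π·0.3704/7 = 0.3325 nm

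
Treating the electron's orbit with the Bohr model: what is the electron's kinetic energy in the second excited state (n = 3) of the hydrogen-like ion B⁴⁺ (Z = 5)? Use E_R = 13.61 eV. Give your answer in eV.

For a Coulomb orbit the virial theorem gives K = −E_n.
E_n = −E_R·Z²/n², so K = E_R·Z²/n² = 13.61 × 5²/3² = 37.81 eV

37.81 eV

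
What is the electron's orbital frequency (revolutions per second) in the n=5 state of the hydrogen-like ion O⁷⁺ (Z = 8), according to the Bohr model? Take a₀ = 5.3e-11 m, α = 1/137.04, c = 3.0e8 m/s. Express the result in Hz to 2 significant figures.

3.4e15 Hz

r = n²a₀/Z = 1.7e-10 m, v = Zαc/n = 3.5e6 m/s
f = v/(2πr) = 3.4e15 Hz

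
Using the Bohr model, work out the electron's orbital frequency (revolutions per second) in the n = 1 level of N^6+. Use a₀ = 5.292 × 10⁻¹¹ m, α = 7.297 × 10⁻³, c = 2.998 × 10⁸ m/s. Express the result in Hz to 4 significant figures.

3.224 × 10¹⁷ Hz

r = n²a₀/Z = 7.560 × 10⁻¹² m, v = Zαc/n = 1.531 × 10⁷ m/s
f = v/(2πr) = 3.224 × 10¹⁷ Hz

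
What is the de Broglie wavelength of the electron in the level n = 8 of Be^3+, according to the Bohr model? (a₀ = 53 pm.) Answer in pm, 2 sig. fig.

The Bohr quantisation condition is nλ = 2πr_n.
r_n = n²a₀/Z = 850 pm
λ = 2πr_n/n = 2π·850/8 = 670 pm

670 pm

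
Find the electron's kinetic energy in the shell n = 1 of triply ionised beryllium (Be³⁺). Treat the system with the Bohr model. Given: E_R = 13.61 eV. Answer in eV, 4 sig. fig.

For a Coulomb orbit the virial theorem gives K = −E_n.
E_n = −E_R·Z²/n², so K = E_R·Z²/n² = 13.61 × 4²/1² = 217.8 eV

217.8 eV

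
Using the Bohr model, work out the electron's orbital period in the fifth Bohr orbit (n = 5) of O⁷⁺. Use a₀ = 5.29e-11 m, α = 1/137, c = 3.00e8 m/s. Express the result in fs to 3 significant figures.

r = n²a₀/Z = 5²·5.29e-11/8 = 1.65e-10 m
v = Zαc/n = 8·0.00730·3.00e8/5 = 3.50e6 m/s
T = 2πr/v = 2.96e-16 s = 0.296 fs

0.296 fs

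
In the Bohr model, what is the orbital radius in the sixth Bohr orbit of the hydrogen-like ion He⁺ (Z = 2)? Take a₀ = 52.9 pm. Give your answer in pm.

952 pm

r_n = n²a₀/Z = 6² × 52.9 / 2
    = 36 × 52.9 / 2 = 952 pm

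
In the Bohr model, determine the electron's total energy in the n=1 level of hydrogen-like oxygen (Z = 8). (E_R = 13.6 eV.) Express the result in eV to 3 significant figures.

-870 eV

E_n = −E_R·Z²/n² = −13.6 × 8²/1² = -870 eV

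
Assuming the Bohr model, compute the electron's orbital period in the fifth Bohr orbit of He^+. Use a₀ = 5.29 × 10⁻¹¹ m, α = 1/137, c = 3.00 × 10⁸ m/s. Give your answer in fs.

r = n²a₀/Z = 5²·5.29 × 10⁻¹¹/2 = 6.61 × 10⁻¹⁰ m
v = Zαc/n = 2·0.00730·3.00 × 10⁸/5 = 8.76 × 10⁵ m/s
T = 2πr/v = 4.74 × 10⁻¹⁵ s = 4.74 fs

4.74 fs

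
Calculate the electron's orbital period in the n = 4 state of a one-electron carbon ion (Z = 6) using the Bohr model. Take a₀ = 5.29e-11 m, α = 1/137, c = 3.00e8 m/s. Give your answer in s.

r = n²a₀/Z = 4²·5.29e-11/6 = 1.41e-10 m
v = Zαc/n = 6·0.00730·3.00e8/4 = 3.28e6 m/s
T = 2πr/v = 2.70e-16 s

2.70e-16 s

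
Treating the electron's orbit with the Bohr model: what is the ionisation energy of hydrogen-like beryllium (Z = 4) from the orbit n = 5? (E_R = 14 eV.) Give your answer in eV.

9.0 eV

E_n = −E_R·Z²/n² = −14 × 4²/5² eV = -9.0 eV
Ionisation energy = −E_n = 9.0 eV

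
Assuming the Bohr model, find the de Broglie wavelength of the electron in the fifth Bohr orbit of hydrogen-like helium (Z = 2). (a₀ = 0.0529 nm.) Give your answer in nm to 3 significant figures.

0.831 nm

The Bohr quantisation condition is nλ = 2πr_n.
r_n = n²a₀/Z = 0.661 nm
λ = 2πr_n/n = 2π·0.661/5 = 0.831 nm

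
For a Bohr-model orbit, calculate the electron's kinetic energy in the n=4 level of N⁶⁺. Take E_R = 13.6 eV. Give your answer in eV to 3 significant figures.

41.6 eV

For a Coulomb orbit the virial theorem gives K = −E_n.
E_n = −E_R·Z²/n², so K = E_R·Z²/n² = 13.6 × 7²/4² = 41.6 eV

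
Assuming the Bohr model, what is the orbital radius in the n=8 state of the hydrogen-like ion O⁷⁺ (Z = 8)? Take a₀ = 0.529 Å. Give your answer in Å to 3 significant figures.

4.23 Å

r_n = n²a₀/Z = 8² × 0.529 / 8
    = 64 × 0.529 / 8 = 4.23 Å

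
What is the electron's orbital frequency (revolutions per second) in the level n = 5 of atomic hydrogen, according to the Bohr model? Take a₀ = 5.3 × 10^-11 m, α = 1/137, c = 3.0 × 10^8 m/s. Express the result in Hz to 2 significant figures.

r = n²a₀/Z = 1.3 × 10^-9 m, v = Zαc/n = 4.4 × 10^5 m/s
f = v/(2πr) = 5.3 × 10^13 Hz

5.3 × 10^13 Hz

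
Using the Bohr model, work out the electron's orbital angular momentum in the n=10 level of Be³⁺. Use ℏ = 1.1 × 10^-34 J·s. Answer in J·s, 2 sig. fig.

1.1 × 10^-33 J·s

L_n = nℏ = 10 × 1.1 × 10^-34 = 1.1 × 10^-33 J·s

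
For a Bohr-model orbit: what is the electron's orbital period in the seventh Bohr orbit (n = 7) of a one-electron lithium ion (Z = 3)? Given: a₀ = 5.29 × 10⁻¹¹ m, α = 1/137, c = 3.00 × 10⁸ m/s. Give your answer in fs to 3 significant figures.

5.78 fs

r = n²a₀/Z = 7²·5.29 × 10⁻¹¹/3 = 8.64 × 10⁻¹⁰ m
v = Zαc/n = 3·0.00730·3.00 × 10⁸/7 = 9.38 × 10⁵ m/s
T = 2πr/v = 5.78 × 10⁻¹⁵ s = 5.78 fs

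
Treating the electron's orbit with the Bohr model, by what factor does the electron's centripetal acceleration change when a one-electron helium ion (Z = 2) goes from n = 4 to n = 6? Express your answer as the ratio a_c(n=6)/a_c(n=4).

a_c ∝ Z^3 · n^-4; with Z fixed, a_c ∝ n^-4.
a_c(n=6)/a_c(n=4) = (6/4)^-4 = 16/81

16/81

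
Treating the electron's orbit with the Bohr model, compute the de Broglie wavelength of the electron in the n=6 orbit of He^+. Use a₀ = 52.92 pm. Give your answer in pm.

The Bohr quantisation condition is nλ = 2πr_n.
r_n = n²a₀/Z = 952.6 pm
λ = 2πr_n/n = 2π·952.6/6 = 997.5 pm

997.5 pm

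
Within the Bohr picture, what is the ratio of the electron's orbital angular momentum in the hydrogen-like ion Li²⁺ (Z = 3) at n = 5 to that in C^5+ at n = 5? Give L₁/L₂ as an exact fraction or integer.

1

L = nℏ is independent of Z.
L₁/L₂ = n₁/n₂ = 5/5 = 1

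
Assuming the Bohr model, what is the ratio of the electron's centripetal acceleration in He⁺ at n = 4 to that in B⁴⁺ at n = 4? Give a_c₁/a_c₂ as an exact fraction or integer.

8/125

a_c ∝ Z^3 · n^-4
a_c₁/a_c₂ = (2/5)^3 · (4/4)^-4 = 8/125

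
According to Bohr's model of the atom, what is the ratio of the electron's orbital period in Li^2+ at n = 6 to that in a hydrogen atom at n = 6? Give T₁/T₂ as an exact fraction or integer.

1/9

T ∝ Z^-2 · n^3
T₁/T₂ = (3/1)^-2 · (6/6)^3 = 1/9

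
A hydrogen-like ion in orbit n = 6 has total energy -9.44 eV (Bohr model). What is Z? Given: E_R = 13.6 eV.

E_n = −E_R Z²/n² ⇒ Z² = −E_n n²/E_R = 9.44 × 6² / 13.6 ≈ 24.99
Z = 5

5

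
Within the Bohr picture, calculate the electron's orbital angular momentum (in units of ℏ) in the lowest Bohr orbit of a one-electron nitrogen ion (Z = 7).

1

L_n = nℏ, so L/ℏ = n = 1.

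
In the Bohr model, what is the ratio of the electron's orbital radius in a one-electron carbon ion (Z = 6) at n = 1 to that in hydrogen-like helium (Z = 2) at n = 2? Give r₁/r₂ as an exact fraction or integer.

r ∝ Z^-1 · n^2
r₁/r₂ = (6/2)^-1 · (1/2)^2 = 1/12

1/12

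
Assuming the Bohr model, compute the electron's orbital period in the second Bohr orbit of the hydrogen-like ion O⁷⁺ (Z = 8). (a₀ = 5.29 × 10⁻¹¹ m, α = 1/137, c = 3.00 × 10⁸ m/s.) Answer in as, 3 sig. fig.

19.0 as

r = n²a₀/Z = 2²·5.29 × 10⁻¹¹/8 = 2.65 × 10⁻¹¹ m
v = Zαc/n = 8·0.00730·3.00 × 10⁸/2 = 8.76 × 10⁶ m/s
T = 2πr/v = 1.90 × 10⁻¹⁷ s = 19.0 as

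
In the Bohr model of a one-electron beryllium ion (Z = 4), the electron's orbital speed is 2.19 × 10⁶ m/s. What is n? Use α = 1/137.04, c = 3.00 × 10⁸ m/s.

4

v_n = Zαc/n ⇒ n = Zαc/v = 4 × 0.00730 × 3.00 × 10⁸ / 2.19 × 10⁶ ≈ 4.00
n = 4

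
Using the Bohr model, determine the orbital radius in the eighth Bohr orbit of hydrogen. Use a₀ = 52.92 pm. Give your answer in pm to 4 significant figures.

r_n = n²a₀/Z = 8² × 52.92 / 1
    = 64 × 52.92 / 1 = 3387 pm

3387 pm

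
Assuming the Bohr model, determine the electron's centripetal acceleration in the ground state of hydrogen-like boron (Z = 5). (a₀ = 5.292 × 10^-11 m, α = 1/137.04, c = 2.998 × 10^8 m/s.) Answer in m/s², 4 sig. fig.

1.130 × 10^25 m/s²

r = n²a₀/Z = 1.058 × 10^-11 m, v = Zαc/n = 1.094 × 10^7 m/s
a = v²/r = (1.094 × 10^7)² / 1.058 × 10^-11 = 1.130 × 10^25 m/s²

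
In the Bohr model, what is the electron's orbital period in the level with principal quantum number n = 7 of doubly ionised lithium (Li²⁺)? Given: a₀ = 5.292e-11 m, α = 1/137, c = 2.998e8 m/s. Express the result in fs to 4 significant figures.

5.791 fs

r = n²a₀/Z = 7²·5.292e-11/3 = 8.644e-10 m
v = Zαc/n = 3·0.007299·2.998e8/7 = 9.379e5 m/s
T = 2πr/v = 5.791e-15 s = 5.791 fs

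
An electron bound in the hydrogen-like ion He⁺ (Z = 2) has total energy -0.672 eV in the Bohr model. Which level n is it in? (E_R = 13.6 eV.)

E_n = −E_R Z²/n² ⇒ n² = E_R Z²/(−E_n) = 13.6 × 2² / 0.672 ≈ 80.95
n = 9

9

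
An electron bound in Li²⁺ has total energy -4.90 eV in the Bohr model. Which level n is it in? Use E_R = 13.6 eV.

5

E_n = −E_R Z²/n² ⇒ n² = E_R Z²/(−E_n) = 13.6 × 3² / 4.90 ≈ 24.98
n = 5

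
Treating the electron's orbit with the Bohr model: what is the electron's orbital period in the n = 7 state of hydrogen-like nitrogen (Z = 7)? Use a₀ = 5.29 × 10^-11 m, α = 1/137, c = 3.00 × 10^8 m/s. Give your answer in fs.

1.06 fs

r = n²a₀/Z = 7²·5.29 × 10^-11/7 = 3.70 × 10^-10 m
v = Zαc/n = 7·0.00730·3.00 × 10^8/7 = 2.19 × 10^6 m/s
T = 2πr/v = 1.06 × 10^-15 s = 1.06 fs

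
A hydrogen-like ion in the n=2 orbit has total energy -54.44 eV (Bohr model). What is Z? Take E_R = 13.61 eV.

4

E_n = −E_R Z²/n² ⇒ Z² = −E_n n²/E_R = 54.44 × 2² / 13.61 ≈ 16.00
Z = 4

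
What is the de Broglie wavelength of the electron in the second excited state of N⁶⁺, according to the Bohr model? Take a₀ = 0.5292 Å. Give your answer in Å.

1.425 Å

The Bohr quantisation condition is nλ = 2πr_n.
r_n = n²a₀/Z = 0.6804 Å
λ = 2πr_n/n = 2π·0.6804/3 = 1.425 Å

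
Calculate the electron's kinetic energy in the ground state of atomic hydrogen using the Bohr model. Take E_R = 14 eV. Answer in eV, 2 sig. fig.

14 eV

For a Coulomb orbit the virial theorem gives K = −E_n.
E_n = −E_R·Z²/n², so K = E_R·Z²/n² = 14 × 1²/1² = 14 eV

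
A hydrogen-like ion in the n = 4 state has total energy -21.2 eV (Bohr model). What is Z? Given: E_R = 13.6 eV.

5

E_n = −E_R Z²/n² ⇒ Z² = −E_n n²/E_R = 21.2 × 4² / 13.6 ≈ 24.94
Z = 5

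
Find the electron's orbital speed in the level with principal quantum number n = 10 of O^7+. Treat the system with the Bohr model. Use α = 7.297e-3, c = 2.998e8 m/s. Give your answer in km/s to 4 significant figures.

v_n = Zαc/n = 8 × 0.007297 × 2.998e8 / 10
    = 1750 km/s

1750 km/s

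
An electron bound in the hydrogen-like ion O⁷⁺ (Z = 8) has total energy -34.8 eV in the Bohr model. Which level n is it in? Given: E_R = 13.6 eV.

5

E_n = −E_R Z²/n² ⇒ n² = E_R Z²/(−E_n) = 13.6 × 8² / 34.8 ≈ 25.01
n = 5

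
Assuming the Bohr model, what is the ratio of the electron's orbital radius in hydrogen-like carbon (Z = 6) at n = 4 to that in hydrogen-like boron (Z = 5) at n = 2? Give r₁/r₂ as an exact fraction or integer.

r ∝ Z^-1 · n^2
r₁/r₂ = (6/5)^-1 · (4/2)^2 = 10/3

10/3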